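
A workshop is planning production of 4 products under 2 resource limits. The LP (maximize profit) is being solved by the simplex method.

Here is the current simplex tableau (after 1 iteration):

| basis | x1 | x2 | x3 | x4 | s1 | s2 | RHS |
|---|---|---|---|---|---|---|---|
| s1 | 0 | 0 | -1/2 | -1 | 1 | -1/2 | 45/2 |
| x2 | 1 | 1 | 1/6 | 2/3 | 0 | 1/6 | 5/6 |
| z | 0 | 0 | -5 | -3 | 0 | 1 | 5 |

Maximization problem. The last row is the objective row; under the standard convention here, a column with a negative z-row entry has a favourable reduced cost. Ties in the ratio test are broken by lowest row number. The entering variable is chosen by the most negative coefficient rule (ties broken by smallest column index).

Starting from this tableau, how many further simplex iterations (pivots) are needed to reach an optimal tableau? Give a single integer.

pivot: x3 in, x2 out → z = 30
No improving column remains; optimal.

1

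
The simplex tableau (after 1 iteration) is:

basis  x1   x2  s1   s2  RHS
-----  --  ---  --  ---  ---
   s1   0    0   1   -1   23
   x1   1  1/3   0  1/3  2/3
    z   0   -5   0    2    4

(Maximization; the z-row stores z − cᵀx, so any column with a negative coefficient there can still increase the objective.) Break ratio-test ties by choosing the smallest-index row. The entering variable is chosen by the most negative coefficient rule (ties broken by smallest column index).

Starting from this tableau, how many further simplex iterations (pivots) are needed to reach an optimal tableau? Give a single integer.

pivot: x2 in, x1 out → z = 14
No improving column remains; optimal.

1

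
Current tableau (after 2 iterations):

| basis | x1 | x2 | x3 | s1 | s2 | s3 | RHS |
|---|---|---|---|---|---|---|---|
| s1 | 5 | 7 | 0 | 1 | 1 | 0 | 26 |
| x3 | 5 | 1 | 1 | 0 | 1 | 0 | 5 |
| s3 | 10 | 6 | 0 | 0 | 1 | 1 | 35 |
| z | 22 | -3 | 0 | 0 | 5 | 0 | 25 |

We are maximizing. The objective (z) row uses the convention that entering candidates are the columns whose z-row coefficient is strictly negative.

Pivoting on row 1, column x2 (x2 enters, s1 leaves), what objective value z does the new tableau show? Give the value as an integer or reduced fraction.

253/7

Minimum ratio for x2: 26/7 = 26/7.
z changes by −(z-row coeff of x2)·ratio = −(-3)·(26/7) = 78/7.
New z = 25 + (78/7) = 253/7.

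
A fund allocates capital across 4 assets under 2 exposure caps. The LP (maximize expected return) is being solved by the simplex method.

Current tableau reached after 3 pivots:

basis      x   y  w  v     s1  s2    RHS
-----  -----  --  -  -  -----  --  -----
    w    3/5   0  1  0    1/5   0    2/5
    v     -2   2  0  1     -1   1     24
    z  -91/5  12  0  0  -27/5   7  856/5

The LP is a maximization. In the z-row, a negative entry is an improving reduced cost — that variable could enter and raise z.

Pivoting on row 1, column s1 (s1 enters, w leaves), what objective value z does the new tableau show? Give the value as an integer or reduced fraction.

Minimum ratio for s1: (2/5)/(1/5) = 2.
z changes by −(z-row coeff of s1)·ratio = −(-27/5)·2 = 54/5.
New z = 856/5 + (54/5) = 182.

182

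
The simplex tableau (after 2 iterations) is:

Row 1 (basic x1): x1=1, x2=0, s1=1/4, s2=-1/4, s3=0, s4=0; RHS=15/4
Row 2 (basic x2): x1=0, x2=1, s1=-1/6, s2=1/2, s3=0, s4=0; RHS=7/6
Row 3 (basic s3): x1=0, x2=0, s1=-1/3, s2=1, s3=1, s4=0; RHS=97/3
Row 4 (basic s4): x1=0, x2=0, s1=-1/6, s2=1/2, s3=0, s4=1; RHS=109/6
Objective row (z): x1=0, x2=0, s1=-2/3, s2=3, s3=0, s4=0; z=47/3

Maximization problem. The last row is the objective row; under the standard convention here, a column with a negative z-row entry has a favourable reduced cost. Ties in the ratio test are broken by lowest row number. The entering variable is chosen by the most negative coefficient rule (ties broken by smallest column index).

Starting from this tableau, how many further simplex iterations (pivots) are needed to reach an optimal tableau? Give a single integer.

pivot: s1 in, x1 out → z = 77/3
No improving column remains; optimal.

1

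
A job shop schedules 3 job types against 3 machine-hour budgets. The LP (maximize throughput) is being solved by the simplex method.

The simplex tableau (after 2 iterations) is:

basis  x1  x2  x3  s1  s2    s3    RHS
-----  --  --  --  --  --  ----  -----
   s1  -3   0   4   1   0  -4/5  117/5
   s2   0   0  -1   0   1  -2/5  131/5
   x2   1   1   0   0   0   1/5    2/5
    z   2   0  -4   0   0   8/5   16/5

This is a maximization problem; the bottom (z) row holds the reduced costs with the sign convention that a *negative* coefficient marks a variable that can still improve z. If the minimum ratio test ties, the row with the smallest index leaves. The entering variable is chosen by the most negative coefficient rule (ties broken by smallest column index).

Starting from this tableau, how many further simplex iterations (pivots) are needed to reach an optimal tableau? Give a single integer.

2

pivot: x3 in, s1 out → z = 133/5
pivot: x1 in, x2 out → z = 27
No improving column remains; optimal.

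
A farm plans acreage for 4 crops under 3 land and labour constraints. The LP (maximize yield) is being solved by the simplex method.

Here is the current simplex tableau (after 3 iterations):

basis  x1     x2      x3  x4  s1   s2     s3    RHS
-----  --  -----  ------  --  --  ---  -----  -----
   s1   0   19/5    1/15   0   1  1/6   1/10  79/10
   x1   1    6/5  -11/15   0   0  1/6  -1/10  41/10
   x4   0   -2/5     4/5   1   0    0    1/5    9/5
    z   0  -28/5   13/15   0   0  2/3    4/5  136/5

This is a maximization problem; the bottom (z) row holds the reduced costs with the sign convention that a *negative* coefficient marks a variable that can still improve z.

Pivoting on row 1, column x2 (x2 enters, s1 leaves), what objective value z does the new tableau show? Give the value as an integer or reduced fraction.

Minimum ratio for x2: (79/10)/(19/5) = 79/38.
z changes by −(z-row coeff of x2)·ratio = −(-28/5)·(79/38) = 1106/95.
New z = 136/5 + (1106/95) = 738/19.

738/19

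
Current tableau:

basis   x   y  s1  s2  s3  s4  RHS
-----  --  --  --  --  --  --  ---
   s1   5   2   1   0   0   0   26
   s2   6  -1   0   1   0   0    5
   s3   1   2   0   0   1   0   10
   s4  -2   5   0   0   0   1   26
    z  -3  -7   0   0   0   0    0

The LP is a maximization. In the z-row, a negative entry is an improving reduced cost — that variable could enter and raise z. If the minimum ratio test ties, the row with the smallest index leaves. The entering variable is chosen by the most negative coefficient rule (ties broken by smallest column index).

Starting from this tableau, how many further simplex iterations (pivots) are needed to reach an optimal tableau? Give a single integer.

pivot: y in, s3 out → z = 35
No improving column remains; optimal.

1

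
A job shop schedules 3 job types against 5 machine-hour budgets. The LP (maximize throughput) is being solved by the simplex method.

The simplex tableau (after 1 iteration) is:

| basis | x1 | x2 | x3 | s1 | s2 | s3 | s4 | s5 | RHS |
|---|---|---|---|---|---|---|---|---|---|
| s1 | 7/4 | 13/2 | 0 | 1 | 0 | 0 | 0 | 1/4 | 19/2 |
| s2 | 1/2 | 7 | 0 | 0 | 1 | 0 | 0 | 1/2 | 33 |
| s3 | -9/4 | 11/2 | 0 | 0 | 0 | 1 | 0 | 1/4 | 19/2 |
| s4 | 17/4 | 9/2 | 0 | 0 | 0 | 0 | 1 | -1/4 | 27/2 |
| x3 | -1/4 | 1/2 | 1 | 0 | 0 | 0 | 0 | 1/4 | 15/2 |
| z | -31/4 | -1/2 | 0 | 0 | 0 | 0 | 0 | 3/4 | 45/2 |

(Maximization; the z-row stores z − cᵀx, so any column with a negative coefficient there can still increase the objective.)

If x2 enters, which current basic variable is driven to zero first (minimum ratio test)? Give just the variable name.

s1

Ratios: row 1 (s1): (19/2)/(13/2) = 19/13; row 2 (s2): 33/7 = 33/7; row 3 (s3): (19/2)/(11/2) = 19/11; row 4 (s4): (27/2)/(9/2) = 3; row 5 (x3): (15/2)/(1/2) = 15.
Minimum ratio 19/13 is in the s1 row, so s1 leaves.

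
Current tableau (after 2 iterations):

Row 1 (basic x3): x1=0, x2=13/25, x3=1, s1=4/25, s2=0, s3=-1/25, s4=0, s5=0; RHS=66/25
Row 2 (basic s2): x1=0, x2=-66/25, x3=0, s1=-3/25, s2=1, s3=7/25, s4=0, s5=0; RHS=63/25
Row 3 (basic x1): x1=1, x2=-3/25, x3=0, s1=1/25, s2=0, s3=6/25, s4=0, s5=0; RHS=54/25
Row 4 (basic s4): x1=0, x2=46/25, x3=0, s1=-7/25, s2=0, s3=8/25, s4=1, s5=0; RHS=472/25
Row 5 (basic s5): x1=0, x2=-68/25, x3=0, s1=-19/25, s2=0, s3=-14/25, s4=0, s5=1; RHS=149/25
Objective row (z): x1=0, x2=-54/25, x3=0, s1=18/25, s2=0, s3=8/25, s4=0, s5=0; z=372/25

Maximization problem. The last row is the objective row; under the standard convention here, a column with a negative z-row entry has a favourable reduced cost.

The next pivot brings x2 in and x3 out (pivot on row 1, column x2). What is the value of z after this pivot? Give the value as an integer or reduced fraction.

Minimum ratio for x2: (66/25)/(13/25) = 66/13.
z changes by −(z-row coeff of x2)·ratio = −(-54/25)·(66/13) = 3564/325.
New z = 372/25 + (3564/325) = 336/13.

336/13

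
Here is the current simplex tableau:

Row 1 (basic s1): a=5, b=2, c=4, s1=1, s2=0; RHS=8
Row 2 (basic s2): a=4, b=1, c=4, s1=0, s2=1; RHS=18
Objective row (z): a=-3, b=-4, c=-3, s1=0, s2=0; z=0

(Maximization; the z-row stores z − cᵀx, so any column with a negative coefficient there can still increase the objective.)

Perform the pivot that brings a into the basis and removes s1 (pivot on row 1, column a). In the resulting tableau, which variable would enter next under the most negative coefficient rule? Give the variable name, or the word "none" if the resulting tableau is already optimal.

Pivot element 5. New z-row = old z-row − (-3)·(row 1/5).
Updated z-row coefficients: a: 0, b: -14/5, c: -3/5, s1: 3/5, s2: 0.
The most negative is -14/5 in column b, so b would enter next.

b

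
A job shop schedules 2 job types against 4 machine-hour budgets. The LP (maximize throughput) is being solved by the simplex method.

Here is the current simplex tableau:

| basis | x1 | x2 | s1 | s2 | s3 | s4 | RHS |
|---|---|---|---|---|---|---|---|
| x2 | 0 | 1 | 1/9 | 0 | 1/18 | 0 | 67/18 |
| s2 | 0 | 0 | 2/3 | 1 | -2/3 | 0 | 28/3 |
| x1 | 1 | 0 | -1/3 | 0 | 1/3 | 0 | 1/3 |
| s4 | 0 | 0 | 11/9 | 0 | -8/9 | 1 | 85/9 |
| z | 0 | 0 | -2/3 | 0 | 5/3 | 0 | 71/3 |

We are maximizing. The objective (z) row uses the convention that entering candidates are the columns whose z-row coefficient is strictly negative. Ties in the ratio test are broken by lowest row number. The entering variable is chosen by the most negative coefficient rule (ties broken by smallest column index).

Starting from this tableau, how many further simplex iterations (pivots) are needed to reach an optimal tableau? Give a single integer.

1

pivot: s1 in, s4 out → z = 317/11
No improving column remains; optimal.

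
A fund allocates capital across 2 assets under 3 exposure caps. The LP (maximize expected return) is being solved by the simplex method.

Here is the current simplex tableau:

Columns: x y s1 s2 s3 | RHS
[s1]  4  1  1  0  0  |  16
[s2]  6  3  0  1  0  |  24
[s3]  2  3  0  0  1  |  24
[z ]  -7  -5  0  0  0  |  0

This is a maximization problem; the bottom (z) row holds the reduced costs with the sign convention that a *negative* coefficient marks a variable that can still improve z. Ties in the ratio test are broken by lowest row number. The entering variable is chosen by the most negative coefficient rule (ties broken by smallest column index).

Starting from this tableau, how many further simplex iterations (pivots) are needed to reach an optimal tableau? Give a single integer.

pivot: x in, s1 out → z = 28
pivot: y in, s2 out → z = 28
pivot: s1 in, x out → z = 40
No improving column remains; optimal.

3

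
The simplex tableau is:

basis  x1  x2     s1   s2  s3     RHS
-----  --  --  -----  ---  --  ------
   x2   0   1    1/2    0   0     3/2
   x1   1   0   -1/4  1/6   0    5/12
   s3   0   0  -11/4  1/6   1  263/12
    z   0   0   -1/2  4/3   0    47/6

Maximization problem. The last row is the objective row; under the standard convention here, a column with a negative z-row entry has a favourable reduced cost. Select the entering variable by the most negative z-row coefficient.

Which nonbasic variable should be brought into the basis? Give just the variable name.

s1

Objective-row coefficients: x1: 0, x2: 0, s1: -1/2, s2: 4/3, s3: 0.
The most negative is -1/2 in column s1, so s1 enters.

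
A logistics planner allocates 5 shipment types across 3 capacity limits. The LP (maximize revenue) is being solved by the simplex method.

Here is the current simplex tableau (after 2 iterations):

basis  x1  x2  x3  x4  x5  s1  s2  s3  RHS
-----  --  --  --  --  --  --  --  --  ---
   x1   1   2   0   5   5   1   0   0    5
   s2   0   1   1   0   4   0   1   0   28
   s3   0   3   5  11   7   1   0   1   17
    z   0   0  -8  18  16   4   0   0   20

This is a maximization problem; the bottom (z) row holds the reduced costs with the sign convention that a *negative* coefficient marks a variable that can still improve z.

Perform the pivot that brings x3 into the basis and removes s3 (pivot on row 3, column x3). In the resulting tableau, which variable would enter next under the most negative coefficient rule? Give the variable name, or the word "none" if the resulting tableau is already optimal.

Pivot element 5. New z-row = old z-row − (-8)·(row 3/5).
Updated z-row coefficients: x1: 0, x2: 24/5, x3: 0, x4: 178/5, x5: 136/5, s1: 28/5, s2: 0, s3: 8/5.
No coefficient is strictly negative; the tableau after this pivot is optimal.

none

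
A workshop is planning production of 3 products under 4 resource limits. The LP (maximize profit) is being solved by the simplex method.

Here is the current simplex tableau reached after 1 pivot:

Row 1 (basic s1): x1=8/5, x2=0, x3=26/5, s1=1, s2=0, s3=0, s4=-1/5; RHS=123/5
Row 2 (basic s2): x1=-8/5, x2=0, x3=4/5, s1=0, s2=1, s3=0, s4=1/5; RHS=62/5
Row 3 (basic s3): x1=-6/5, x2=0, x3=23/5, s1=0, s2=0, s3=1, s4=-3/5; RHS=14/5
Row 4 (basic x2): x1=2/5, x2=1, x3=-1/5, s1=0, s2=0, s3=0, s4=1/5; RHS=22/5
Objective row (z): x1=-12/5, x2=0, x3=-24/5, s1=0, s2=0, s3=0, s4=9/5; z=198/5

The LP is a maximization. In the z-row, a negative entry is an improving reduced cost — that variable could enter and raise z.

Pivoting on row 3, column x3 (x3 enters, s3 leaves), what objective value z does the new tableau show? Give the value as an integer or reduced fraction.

Minimum ratio for x3: (14/5)/(23/5) = 14/23.
z changes by −(z-row coeff of x3)·ratio = −(-24/5)·(14/23) = 336/115.
New z = 198/5 + (336/115) = 978/23.

978/23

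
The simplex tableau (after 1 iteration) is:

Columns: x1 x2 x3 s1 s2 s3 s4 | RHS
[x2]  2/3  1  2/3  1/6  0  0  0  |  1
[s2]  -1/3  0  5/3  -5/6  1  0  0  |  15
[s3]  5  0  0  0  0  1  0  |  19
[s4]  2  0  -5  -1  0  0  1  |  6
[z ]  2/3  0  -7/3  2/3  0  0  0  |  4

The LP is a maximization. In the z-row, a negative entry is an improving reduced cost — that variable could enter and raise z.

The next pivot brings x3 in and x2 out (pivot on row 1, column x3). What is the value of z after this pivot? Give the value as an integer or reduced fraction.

Minimum ratio for x3: 1/(2/3) = 3/2.
z changes by −(z-row coeff of x3)·ratio = −(-7/3)·(3/2) = 7/2.
New z = 4 + (7/2) = 15/2.

15/2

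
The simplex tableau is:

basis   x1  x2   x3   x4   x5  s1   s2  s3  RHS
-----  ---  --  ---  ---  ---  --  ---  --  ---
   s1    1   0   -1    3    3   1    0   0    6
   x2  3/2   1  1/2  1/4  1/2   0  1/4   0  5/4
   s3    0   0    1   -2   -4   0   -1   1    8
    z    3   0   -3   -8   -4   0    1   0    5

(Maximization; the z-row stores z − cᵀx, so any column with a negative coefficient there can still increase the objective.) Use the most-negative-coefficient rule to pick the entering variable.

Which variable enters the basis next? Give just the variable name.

x4

Objective-row coefficients: x1: 3, x2: 0, x3: -3, x4: -8, x5: -4, s1: 0, s2: 1, s3: 0.
The most negative is -8 in column x4, so x4 enters.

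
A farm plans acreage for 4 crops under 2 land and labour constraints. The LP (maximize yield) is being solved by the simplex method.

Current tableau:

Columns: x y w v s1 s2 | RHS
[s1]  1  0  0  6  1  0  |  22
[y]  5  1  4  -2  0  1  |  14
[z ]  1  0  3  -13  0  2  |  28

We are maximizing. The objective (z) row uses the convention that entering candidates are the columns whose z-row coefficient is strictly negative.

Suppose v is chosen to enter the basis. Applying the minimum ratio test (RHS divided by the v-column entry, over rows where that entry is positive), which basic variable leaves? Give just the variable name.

Ratios: row 1 (s1): 22/6 = 11/3; row 2 (y): entry -2 ≤ 0, skip.
Minimum ratio 11/3 is in the s1 row, so s1 leaves.

s1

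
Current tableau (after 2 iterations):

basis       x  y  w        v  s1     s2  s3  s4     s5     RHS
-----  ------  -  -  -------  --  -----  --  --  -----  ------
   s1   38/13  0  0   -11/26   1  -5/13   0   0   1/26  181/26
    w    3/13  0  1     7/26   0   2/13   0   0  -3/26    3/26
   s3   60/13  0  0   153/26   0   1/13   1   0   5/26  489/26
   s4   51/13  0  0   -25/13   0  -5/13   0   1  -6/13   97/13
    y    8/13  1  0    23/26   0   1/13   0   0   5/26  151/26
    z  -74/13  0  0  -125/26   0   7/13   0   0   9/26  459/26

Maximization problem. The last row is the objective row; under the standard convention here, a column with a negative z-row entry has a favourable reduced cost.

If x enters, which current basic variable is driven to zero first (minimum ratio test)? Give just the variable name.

Ratios: row 1 (s1): (181/26)/(38/13) = 181/76; row 2 (w): (3/26)/(3/13) = 1/2; row 3 (s3): (489/26)/(60/13) = 163/40; row 4 (s4): (97/13)/(51/13) = 97/51; row 5 (y): (151/26)/(8/13) = 151/16.
Minimum ratio 1/2 is in the w row, so w leaves.

w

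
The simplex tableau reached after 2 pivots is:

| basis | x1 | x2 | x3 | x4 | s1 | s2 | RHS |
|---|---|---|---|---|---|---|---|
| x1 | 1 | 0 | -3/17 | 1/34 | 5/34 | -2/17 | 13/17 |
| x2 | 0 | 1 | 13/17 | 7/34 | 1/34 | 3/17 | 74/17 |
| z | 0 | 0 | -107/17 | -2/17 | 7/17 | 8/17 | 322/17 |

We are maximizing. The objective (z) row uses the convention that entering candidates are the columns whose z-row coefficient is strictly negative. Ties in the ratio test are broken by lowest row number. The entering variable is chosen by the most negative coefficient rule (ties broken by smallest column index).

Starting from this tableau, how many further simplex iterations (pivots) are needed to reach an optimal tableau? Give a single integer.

pivot: x3 in, x2 out → z = 712/13
No improving column remains; optimal.

1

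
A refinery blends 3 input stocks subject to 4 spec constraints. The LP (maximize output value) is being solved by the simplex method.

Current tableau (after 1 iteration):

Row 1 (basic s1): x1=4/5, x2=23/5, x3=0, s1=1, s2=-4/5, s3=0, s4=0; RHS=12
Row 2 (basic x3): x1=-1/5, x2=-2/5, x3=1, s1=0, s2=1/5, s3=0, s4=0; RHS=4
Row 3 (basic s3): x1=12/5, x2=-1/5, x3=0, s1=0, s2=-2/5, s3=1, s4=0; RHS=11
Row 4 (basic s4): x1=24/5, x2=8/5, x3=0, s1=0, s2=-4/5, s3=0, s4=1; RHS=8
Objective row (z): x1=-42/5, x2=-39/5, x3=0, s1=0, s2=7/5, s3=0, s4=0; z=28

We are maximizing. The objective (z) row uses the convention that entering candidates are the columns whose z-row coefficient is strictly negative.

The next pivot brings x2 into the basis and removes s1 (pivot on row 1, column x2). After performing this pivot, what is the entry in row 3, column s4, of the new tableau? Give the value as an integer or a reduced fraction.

0

Pivot element is row 1, column x2: 23/5.
Normalize row 1: new (row 1, s4) = 0/(23/5) = 0.
row 3 ← row 3 − (-1/5)·(new row 1): 0 − (-1/5)·0 = 0.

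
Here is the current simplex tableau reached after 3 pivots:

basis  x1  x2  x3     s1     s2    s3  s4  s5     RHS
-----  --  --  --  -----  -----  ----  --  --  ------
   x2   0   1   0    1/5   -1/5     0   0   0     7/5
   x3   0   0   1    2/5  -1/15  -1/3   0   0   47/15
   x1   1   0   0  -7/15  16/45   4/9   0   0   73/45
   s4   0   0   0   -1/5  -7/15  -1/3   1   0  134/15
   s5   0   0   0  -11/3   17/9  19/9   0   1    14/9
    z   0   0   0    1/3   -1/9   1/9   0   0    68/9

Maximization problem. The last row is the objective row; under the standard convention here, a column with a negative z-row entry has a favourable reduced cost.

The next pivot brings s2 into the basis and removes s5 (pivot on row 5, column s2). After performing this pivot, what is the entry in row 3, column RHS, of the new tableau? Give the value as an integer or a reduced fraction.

113/85

Pivot element is row 5, column s2: 17/9.
Normalize row 5: new (row 5, RHS) = (14/9)/(17/9) = 14/17.
row 3 ← row 3 − (16/45)·(new row 5): 73/45 − (16/45)·(14/17) = 113/85.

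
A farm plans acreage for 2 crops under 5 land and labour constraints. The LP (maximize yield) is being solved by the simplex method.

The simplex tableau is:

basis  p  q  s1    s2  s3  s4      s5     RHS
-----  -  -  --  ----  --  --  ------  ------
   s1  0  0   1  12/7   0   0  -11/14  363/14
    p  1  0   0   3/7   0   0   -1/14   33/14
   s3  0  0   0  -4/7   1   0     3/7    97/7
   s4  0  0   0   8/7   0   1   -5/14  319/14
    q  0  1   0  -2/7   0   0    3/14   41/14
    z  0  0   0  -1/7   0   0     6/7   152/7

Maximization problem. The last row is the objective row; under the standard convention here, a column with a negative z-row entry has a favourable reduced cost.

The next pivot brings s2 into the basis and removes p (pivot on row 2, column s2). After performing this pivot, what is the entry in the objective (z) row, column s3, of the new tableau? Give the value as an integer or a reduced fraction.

0

Pivot element is row 2, column s2: 3/7.
Normalize row 2: new (row 2, s3) = 0/(3/7) = 0.
z-row ← z-row − (-1/7)·(new row 2): 0 − (-1/7)·0 = 0.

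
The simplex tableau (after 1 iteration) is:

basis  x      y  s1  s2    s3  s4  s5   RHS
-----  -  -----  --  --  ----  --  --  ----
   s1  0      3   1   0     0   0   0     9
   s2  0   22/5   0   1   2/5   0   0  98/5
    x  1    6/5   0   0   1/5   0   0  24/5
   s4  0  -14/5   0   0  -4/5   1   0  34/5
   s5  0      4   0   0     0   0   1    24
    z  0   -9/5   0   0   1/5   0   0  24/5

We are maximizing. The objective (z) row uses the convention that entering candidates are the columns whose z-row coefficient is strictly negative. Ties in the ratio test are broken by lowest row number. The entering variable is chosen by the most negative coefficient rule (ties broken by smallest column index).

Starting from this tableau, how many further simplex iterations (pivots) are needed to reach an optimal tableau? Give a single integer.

1

pivot: y in, s1 out → z = 51/5
No improving column remains; optimal.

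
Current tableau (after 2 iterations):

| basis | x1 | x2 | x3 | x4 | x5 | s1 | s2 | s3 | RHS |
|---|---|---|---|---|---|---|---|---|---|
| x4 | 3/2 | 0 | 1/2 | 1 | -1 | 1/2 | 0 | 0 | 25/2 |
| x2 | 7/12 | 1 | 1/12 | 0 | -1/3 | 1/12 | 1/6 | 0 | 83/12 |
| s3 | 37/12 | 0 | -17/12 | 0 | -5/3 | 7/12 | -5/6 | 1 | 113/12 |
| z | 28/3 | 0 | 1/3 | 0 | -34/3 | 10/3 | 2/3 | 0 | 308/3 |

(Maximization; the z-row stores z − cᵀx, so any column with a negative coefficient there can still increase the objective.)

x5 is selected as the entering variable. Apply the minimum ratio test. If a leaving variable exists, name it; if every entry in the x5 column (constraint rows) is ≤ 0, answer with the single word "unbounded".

x5-column entries: row 1: -1, row 2: -1/3, row 3: -5/3. All ≤ 0, so x5 can increase without bound; the LP is unbounded in this direction.

unbounded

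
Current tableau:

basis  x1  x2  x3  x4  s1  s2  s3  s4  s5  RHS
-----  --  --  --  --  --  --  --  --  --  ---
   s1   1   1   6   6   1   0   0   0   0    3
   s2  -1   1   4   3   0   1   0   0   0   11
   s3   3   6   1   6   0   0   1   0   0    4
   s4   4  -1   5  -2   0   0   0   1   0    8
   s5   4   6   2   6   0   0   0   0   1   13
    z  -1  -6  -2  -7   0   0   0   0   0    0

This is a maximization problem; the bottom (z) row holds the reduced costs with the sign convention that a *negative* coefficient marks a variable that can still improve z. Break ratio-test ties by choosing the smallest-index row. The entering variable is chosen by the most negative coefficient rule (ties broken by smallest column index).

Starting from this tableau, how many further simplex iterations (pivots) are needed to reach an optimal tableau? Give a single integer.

pivot: x4 in, s1 out → z = 7/2
pivot: x2 in, s3 out → z = 67/15
No improving column remains; optimal.

2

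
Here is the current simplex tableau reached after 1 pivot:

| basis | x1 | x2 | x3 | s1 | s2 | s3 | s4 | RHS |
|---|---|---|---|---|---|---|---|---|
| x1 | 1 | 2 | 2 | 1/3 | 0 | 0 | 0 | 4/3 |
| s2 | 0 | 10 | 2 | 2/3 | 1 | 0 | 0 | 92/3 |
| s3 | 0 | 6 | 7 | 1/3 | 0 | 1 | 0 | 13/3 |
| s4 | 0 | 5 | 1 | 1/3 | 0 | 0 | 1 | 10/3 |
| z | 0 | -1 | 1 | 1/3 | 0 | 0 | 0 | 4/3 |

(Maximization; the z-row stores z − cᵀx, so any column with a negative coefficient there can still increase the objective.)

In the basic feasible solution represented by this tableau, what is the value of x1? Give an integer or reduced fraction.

4/3

x1 is basic (row 1); its value is the RHS of that row: 4/3.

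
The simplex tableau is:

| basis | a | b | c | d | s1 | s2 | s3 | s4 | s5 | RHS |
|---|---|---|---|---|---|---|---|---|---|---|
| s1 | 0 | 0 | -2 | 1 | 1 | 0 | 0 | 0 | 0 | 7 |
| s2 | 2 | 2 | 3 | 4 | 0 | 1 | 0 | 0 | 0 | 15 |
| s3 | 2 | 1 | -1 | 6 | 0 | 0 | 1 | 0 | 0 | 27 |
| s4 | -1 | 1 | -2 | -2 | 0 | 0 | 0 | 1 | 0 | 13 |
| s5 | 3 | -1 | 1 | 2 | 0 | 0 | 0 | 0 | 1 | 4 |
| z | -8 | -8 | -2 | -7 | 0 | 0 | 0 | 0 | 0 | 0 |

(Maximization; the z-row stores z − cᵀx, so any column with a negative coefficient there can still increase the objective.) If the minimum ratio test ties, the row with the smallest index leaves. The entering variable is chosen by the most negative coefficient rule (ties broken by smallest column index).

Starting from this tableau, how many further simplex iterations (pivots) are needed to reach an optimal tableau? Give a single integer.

pivot: a in, s5 out → z = 32/3
pivot: b in, s2 out → z = 60
No improving column remains; optimal.

2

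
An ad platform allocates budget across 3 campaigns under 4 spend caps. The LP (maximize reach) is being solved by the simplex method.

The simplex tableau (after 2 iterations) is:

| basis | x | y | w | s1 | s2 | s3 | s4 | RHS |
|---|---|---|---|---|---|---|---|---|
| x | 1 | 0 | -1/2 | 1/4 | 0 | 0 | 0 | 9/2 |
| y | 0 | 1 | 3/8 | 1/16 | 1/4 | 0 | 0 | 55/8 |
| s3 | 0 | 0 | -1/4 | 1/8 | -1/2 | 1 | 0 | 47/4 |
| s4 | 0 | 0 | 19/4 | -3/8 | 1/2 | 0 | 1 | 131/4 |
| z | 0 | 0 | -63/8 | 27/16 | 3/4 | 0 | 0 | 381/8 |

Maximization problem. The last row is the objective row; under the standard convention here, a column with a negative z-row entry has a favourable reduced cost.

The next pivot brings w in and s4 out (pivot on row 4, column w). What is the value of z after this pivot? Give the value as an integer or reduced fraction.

Minimum ratio for w: (131/4)/(19/4) = 131/19.
z changes by −(z-row coeff of w)·ratio = −(-63/8)·(131/19) = 8253/152.
New z = 381/8 + (8253/152) = 3873/38.

3873/38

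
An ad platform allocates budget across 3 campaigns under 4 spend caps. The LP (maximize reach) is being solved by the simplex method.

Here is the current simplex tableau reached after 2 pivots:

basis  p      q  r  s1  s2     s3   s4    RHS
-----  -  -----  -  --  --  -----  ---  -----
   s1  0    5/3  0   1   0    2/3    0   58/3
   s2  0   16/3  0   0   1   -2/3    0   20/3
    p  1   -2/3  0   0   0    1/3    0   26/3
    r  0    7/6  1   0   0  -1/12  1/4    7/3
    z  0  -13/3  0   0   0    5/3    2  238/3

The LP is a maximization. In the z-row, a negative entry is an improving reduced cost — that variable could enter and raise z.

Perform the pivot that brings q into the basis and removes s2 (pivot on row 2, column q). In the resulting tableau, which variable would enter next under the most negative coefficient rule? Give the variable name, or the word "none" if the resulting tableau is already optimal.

none

Pivot element 16/3. New z-row = old z-row − (-13/3)·(row 2/(16/3)).
Updated z-row coefficients: p: 0, q: 0, r: 0, s1: 0, s2: 13/16, s3: 9/8, s4: 2.
No coefficient is strictly negative; the tableau after this pivot is optimal.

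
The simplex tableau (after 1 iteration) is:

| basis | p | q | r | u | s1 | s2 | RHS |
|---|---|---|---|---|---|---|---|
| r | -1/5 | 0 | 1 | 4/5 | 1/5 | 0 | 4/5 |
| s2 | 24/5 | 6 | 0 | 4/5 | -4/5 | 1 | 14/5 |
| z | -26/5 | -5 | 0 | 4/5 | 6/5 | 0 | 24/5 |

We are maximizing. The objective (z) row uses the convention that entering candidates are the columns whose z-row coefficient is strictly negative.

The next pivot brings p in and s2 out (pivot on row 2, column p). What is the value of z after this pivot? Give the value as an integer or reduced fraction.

Minimum ratio for p: (14/5)/(24/5) = 7/12.
z changes by −(z-row coeff of p)·ratio = −(-26/5)·(7/12) = 91/30.
New z = 24/5 + (91/30) = 47/6.

47/6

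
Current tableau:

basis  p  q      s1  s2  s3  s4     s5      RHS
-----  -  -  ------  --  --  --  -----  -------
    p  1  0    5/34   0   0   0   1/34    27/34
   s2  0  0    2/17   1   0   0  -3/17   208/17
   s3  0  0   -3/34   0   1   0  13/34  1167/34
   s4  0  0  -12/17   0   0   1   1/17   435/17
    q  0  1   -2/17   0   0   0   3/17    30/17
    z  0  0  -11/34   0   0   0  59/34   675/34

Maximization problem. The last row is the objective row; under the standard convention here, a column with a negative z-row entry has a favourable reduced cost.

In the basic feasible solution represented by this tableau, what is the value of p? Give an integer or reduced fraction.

p is basic (row 1); its value is the RHS of that row: 27/34.

27/34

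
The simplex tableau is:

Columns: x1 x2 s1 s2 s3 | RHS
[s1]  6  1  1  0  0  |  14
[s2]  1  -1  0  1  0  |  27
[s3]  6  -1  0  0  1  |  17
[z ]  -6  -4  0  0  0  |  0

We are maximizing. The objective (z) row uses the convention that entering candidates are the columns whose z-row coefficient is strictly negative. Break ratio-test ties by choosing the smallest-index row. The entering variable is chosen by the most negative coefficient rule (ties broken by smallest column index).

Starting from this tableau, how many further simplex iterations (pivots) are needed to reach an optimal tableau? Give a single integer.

2

pivot: x1 in, s1 out → z = 14
pivot: x2 in, x1 out → z = 56
No improving column remains; optimal.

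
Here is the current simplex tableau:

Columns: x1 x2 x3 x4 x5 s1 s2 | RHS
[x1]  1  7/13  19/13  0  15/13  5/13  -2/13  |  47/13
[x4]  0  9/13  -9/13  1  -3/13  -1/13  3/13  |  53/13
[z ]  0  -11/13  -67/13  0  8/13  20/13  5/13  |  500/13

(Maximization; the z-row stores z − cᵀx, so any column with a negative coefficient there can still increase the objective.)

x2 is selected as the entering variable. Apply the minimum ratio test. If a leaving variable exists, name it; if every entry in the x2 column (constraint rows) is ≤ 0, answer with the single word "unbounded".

Ratios: row 1 (x1): (47/13)/(7/13) = 47/7; row 2 (x4): (53/13)/(9/13) = 53/9.
Minimum ratio is in the x4 row, so x4 leaves.

x4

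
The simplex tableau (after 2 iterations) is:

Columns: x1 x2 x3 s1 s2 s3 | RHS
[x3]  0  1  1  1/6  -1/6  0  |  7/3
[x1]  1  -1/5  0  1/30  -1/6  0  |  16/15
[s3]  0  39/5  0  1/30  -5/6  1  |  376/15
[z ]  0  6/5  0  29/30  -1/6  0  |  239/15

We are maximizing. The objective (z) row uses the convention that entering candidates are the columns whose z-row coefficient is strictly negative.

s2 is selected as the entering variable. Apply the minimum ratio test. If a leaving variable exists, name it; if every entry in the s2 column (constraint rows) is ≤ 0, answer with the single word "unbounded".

unbounded

s2-column entries: row 1: -1/6, row 2: -1/6, row 3: -5/6. All ≤ 0, so s2 can increase without bound; the LP is unbounded in this direction.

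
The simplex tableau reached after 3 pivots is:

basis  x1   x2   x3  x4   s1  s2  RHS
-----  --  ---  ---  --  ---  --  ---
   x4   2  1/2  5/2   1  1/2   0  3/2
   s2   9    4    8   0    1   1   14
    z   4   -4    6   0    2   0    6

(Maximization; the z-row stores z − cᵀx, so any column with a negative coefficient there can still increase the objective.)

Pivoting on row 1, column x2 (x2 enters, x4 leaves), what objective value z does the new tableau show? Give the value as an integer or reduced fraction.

Minimum ratio for x2: (3/2)/(1/2) = 3.
z changes by −(z-row coeff of x2)·ratio = −(-4)·3 = 12.
New z = 6 + 12 = 18.

18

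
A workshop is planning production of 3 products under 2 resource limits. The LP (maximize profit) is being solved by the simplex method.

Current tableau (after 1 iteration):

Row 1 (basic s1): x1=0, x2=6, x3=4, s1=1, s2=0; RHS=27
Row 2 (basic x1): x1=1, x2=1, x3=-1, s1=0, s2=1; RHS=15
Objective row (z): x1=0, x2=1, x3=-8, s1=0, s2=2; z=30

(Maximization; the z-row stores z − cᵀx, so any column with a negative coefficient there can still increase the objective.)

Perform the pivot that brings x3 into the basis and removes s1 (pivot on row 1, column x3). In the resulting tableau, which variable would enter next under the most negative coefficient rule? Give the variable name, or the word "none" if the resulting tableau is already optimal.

Pivot element 4. New z-row = old z-row − (-8)·(row 1/4).
Updated z-row coefficients: x1: 0, x2: 13, x3: 0, s1: 2, s2: 2.
No coefficient is strictly negative; the tableau after this pivot is optimal.

none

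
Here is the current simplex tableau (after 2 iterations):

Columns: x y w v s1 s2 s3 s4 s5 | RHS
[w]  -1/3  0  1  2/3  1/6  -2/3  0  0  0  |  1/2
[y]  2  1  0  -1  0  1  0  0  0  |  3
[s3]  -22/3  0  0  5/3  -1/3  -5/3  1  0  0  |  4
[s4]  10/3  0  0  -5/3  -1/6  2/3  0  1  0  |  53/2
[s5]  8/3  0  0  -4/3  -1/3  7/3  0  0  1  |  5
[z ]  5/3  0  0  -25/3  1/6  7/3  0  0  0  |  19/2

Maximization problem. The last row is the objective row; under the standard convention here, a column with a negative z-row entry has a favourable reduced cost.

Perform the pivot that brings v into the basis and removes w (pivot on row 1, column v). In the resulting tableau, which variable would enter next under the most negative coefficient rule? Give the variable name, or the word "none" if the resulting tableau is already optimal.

Pivot element 2/3. New z-row = old z-row − (-25/3)·(row 1/(2/3)).
Updated z-row coefficients: x: -5/2, y: 0, w: 25/2, v: 0, s1: 9/4, s2: -6, s3: 0, s4: 0, s5: 0.
The most negative is -6 in column s2, so s2 would enter next.

s2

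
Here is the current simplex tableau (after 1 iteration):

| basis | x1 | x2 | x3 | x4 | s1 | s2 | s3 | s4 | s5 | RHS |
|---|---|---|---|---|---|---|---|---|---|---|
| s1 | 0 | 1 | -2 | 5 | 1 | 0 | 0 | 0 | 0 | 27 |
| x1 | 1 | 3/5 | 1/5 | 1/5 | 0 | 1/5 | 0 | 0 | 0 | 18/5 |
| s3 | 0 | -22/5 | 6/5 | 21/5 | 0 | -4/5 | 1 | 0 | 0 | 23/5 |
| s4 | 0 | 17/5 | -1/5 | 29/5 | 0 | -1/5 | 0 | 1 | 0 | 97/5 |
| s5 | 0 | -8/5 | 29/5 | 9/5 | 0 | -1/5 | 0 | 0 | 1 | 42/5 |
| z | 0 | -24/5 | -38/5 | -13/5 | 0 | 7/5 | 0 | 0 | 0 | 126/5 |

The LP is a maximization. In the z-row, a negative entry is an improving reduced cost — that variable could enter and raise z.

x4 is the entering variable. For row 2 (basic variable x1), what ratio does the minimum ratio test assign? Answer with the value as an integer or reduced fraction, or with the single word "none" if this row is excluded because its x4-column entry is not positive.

Ratio = RHS / (x4 entry) = (18/5) / (1/5) = 18.

18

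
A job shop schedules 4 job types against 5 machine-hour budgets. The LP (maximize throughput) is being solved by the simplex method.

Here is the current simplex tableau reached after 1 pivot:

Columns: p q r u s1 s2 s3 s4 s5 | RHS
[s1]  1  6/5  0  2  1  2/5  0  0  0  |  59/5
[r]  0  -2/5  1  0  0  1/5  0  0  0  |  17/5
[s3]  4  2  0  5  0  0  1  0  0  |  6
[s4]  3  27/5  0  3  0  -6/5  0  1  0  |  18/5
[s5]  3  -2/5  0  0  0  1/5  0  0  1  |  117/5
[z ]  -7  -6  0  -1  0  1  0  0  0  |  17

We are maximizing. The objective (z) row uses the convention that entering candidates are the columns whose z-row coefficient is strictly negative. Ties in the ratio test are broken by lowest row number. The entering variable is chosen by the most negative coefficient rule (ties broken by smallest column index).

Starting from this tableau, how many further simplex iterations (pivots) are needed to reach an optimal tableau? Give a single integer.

pivot: p in, s4 out → z = 127/5
pivot: s2 in, s3 out → z = 107/4
No improving column remains; optimal.

2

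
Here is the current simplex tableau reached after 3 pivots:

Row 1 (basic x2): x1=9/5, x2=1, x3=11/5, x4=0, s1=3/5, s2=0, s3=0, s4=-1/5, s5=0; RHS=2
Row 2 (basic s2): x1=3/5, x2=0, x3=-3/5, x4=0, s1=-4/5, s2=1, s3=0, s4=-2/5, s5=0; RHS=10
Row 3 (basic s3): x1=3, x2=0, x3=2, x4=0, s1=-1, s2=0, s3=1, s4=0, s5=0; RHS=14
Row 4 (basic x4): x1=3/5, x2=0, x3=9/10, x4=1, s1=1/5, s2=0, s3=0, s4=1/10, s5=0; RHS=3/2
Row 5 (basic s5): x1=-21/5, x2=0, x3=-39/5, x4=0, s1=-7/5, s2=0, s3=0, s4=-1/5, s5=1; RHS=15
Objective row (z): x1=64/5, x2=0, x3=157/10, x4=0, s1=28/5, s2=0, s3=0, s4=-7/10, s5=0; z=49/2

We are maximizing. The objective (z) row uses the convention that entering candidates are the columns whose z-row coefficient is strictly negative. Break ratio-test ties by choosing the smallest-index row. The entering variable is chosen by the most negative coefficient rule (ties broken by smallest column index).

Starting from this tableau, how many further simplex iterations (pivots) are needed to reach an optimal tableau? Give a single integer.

pivot: s4 in, x4 out → z = 35
No improving column remains; optimal.

1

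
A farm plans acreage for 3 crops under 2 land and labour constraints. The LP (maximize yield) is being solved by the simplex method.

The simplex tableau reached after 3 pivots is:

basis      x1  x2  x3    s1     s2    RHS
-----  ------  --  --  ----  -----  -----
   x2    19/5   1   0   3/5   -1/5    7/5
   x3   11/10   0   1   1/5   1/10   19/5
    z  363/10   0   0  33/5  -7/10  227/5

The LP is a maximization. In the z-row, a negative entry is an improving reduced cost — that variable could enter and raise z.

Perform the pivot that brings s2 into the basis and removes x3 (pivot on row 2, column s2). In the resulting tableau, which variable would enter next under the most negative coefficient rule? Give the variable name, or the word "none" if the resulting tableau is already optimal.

Pivot element 1/10. New z-row = old z-row − (-7/10)·(row 2/(1/10)).
Updated z-row coefficients: x1: 44, x2: 0, x3: 7, s1: 8, s2: 0.
No coefficient is strictly negative; the tableau after this pivot is optimal.

none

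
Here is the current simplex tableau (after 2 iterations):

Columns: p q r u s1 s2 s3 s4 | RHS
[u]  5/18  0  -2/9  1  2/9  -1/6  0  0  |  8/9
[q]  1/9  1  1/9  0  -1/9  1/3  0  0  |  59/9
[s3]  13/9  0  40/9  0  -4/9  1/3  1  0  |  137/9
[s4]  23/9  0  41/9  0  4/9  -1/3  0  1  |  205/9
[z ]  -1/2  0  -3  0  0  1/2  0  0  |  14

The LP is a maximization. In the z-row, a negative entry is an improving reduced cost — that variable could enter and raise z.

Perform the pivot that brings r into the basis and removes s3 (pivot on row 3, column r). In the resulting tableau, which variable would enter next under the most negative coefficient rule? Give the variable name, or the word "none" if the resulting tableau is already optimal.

s1

Pivot element 40/9. New z-row = old z-row − (-3)·(row 3/(40/9)).
Updated z-row coefficients: p: 19/40, q: 0, r: 0, u: 0, s1: -3/10, s2: 29/40, s3: 27/40, s4: 0.
The most negative is -3/10 in column s1, so s1 would enter next.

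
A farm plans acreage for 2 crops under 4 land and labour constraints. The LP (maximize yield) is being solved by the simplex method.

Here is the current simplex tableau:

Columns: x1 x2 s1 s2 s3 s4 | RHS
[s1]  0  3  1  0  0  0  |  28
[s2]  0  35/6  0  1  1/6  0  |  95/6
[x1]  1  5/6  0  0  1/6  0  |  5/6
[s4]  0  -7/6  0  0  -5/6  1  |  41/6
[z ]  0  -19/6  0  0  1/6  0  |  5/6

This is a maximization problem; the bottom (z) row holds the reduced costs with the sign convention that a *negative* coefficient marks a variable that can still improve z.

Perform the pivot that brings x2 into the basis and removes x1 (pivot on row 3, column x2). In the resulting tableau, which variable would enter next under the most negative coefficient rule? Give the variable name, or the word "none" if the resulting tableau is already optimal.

Pivot element 5/6. New z-row = old z-row − (-19/6)·(row 3/(5/6)).
Updated z-row coefficients: x1: 19/5, x2: 0, s1: 0, s2: 0, s3: 4/5, s4: 0.
No coefficient is strictly negative; the tableau after this pivot is optimal.

none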